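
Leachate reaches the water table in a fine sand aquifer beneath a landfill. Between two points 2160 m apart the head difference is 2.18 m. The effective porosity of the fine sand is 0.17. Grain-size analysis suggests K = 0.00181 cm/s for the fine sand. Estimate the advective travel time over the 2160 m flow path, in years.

637

Convert K: 0.00181 cm/s × 864 = 1.564 m/day.
Hydraulic gradient i = Δh / L = 2.18 / 2160 = 0.001009.
Darcy flux q = K · i = 1.564 × 0.001009 = 0.001578 m/day.
Seepage velocity v = q / n_e = 0.001578 / 0.17 = 0.009284 m/day.
Travel time t = L / v = 2160 / 0.009284 = 2.327e+05 days = 637.0 years.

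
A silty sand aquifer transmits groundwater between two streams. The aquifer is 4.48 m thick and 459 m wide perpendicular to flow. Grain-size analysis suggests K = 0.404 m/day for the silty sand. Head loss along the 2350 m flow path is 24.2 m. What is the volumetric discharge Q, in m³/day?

8.55

Cross-sectional area A = 459 × 4.48 = 2056 m².
Hydraulic gradient i = Δh / L = 24.2 / 2350 = 0.01030.
Darcy's law: Q = K · A · i = 0.4040 × 2056 × 0.01030 = 8.555 m³/day.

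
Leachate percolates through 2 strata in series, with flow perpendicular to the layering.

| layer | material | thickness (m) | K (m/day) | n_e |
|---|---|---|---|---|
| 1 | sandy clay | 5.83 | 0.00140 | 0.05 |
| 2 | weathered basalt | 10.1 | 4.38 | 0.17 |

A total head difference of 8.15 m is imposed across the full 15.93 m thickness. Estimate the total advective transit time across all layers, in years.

2.81

With flow normal to the layers, continuity requires the same specific discharge q through every layer.
Σ(b_i/K_i) = 5.83/0.00140 + 10.1/4.38 = 4167 d.
q = Δh / Σ(b_i/K_i) = 8.15 / 4167 = 0.001956 m/day.
In each layer the seepage velocity is v_i = q/n_i, so the layer transit time is t_i = b_i·n_i / q:
  layer 1 (sandy clay): t_1 = 5.83 × 0.05 / 0.001956 = 149.0 d
  layer 2 (weathered basalt): t_2 = 10.1 × 0.17 / 0.001956 = 877.8 d
Total t = Σ t_i = 1027 days = 2.811 years.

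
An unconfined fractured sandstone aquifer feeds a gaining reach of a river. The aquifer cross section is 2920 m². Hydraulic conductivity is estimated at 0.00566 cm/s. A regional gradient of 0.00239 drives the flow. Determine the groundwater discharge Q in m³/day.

Convert K: 0.00566 cm/s × 864 = 4.890 m/day.
Hydraulic gradient i = 0.00239.
Darcy's law: Q = K · A · i = 4.890 × 2920 × 0.002390 = 34.13 m³/day.

34.1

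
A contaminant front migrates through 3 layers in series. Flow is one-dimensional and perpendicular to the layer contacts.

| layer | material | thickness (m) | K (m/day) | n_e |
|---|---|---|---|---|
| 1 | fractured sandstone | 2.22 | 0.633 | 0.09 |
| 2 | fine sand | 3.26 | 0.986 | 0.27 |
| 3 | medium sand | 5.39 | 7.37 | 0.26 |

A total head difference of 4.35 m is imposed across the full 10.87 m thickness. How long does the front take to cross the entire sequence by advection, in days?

4.30

With flow normal to the layers, continuity requires the same specific discharge q through every layer.
Σ(b_i/K_i) = 2.22/0.633 + 3.26/0.986 + 5.39/7.37 = 7.545 d.
q = Δh / Σ(b_i/K_i) = 4.35 / 7.545 = 0.5766 m/day.
In each layer the seepage velocity is v_i = q/n_i, so the layer transit time is t_i = b_i·n_i / q:
  layer 1 (fractured sandstone): t_1 = 2.22 × 0.09 / 0.5766 = 0.3465 d
  layer 2 (fine sand): t_2 = 3.26 × 0.27 / 0.5766 = 1.527 d
  layer 3 (medium sand): t_3 = 5.39 × 0.26 / 0.5766 = 2.431 d
Total t = Σ t_i = 4.304 days.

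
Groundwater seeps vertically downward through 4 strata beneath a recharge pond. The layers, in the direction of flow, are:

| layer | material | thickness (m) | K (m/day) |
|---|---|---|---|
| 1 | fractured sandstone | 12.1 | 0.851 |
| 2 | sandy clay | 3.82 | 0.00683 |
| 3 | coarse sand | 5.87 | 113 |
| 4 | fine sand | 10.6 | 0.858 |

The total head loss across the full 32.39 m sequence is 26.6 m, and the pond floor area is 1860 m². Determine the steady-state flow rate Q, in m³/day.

Flow is perpendicular to layering, so the layers act in series and the equivalent K is the thickness-weighted harmonic mean.
Total thickness L = 12.1 + 3.82 + 5.87 + 10.6 = 32.39 m.
Σ(b_i/K_i) = 12.1/0.851 + 3.82/0.00683 + 5.87/113 + 10.6/0.858 = 585.9 d.
K_eq = L / Σ(b_i/K_i) = 32.39 / 585.9 = 0.05528 m/day.
Q = K_eq · A · (Δh/L) = 0.05528 × 1860 × (26.6/32.39) = 84.44 m³/day.

84.4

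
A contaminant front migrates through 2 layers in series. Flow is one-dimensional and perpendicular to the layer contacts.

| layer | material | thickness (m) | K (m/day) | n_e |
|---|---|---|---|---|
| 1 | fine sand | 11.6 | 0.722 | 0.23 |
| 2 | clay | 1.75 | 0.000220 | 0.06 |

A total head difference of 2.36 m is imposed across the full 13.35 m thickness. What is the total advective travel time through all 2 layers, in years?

With flow normal to the layers, continuity requires the same specific discharge q through every layer.
Σ(b_i/K_i) = 11.6/0.722 + 1.75/0.000220 = 7971 d.
q = Δh / Σ(b_i/K_i) = 2.36 / 7971 = 0.0002961 m/day.
In each layer the seepage velocity is v_i = q/n_i, so the layer transit time is t_i = b_i·n_i / q:
  layer 1 (fine sand): t_1 = 11.6 × 0.23 / 0.0002961 = 9011 d
  layer 2 (clay): t_2 = 1.75 × 0.06 / 0.0002961 = 354.6 d
Total t = Σ t_i = 9365 days = 25.64 years.

25.6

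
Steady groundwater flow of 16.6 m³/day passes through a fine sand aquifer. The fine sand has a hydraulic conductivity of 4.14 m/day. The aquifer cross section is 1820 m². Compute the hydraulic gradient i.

From Q = K·A·i, i = Q / (K·A) = 16.6 / (4.140 × 1820) = 0.002203.

0.00220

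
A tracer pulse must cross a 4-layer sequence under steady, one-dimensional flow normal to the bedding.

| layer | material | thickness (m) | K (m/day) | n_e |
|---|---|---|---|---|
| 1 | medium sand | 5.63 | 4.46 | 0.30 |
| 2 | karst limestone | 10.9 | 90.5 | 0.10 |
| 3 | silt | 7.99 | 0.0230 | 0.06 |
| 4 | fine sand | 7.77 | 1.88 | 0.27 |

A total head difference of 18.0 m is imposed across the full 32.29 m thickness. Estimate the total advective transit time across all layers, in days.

With flow normal to the layers, continuity requires the same specific discharge q through every layer.
Σ(b_i/K_i) = 5.63/4.46 + 10.9/90.5 + 7.99/0.0230 + 7.77/1.88 = 352.9 d.
q = Δh / Σ(b_i/K_i) = 18.0 / 352.9 = 0.05100 m/day.
In each layer the seepage velocity is v_i = q/n_i, so the layer transit time is t_i = b_i·n_i / q:
  layer 1 (medium sand): t_1 = 5.63 × 0.30 / 0.05100 = 33.11 d
  layer 2 (karst limestone): t_2 = 10.9 × 0.10 / 0.05100 = 21.37 d
  layer 3 (silt): t_3 = 7.99 × 0.06 / 0.05100 = 9.399 d
  layer 4 (fine sand): t_4 = 7.77 × 0.27 / 0.05100 = 41.13 d
Total t = Σ t_i = 105.0 days.

105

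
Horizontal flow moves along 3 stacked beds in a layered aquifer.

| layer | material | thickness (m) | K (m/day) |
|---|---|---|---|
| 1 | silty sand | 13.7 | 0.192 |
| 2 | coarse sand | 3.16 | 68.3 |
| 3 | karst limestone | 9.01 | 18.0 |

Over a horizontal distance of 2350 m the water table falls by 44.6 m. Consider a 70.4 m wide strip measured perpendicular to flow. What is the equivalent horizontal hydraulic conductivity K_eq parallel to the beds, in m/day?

14.7

Flow is parallel to layering, so each bed carries its own Darcy discharge and the transmissivities add.
Σ(K_i·b_i) = 0.192×13.7 + 68.3×3.16 + 18.0×9.01 = 380.6 m²/day.
Total thickness b = 25.87 m, so K_eq = Σ(K_i·b_i)/b = 14.71 m/day.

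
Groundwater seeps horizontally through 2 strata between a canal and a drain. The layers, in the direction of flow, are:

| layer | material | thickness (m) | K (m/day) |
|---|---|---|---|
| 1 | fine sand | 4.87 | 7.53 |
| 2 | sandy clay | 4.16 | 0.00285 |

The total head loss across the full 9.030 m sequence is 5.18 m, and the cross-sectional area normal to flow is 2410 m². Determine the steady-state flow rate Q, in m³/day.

8.55

Flow is perpendicular to layering, so the layers act in series and the equivalent K is the thickness-weighted harmonic mean.
Total thickness L = 4.87 + 4.16 = 9.030 m.
Σ(b_i/K_i) = 4.87/7.53 + 4.16/0.00285 = 1460 d.
K_eq = L / Σ(b_i/K_i) = 9.030 / 1460 = 0.006184 m/day.
Q = K_eq · A · (Δh/L) = 0.006184 × 2410 × (5.18/9.030) = 8.549 m³/day.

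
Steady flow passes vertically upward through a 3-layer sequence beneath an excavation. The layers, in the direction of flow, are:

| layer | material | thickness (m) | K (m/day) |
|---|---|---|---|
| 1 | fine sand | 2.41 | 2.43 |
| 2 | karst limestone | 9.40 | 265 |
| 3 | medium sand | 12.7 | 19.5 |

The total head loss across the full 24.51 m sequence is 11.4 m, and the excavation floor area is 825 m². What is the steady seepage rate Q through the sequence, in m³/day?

5600

Flow is perpendicular to layering, so the layers act in series and the equivalent K is the thickness-weighted harmonic mean.
Total thickness L = 2.41 + 9.40 + 12.7 = 24.51 m.
Σ(b_i/K_i) = 2.41/2.43 + 9.40/265 + 12.7/19.5 = 1.679 d.
K_eq = L / Σ(b_i/K_i) = 24.51 / 1.679 = 14.60 m/day.
Q = K_eq · A · (Δh/L) = 14.60 × 825 × (11.4/24.51) = 5603 m³/day.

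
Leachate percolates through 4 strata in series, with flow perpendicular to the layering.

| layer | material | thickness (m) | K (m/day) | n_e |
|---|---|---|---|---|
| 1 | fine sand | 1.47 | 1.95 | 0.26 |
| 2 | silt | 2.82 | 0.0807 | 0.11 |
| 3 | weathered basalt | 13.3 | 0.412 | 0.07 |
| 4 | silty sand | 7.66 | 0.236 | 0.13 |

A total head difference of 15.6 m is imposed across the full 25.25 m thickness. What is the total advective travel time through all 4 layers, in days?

With flow normal to the layers, continuity requires the same specific discharge q through every layer.
Σ(b_i/K_i) = 1.47/1.95 + 2.82/0.0807 + 13.3/0.412 + 7.66/0.236 = 100.4 d.
q = Δh / Σ(b_i/K_i) = 15.6 / 100.4 = 0.1553 m/day.
In each layer the seepage velocity is v_i = q/n_i, so the layer transit time is t_i = b_i·n_i / q:
  layer 1 (fine sand): t_1 = 1.47 × 0.26 / 0.1553 = 2.461 d
  layer 2 (silt): t_2 = 2.82 × 0.11 / 0.1553 = 1.997 d
  layer 3 (weathered basalt): t_3 = 13.3 × 0.07 / 0.1553 = 5.994 d
  layer 4 (silty sand): t_4 = 7.66 × 0.13 / 0.1553 = 6.411 d
Total t = Σ t_i = 16.86 days.

16.9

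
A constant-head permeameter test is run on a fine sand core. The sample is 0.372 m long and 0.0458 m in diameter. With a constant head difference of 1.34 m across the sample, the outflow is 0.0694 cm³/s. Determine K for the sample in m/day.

Cross-sectional area A = π·(d/2)² = π × (0.0458/2)² = 0.001647 m².
Convert discharge: 0.0694 cm³/s = 6.940e-08 m³/s.
Darcy's law rearranged: K = Q·L / (A·Δh) = 6.940e-08 × 0.372 / (0.001647 × 1.34) = 1.169e-05 m/s = 1.010 m/day.

1.01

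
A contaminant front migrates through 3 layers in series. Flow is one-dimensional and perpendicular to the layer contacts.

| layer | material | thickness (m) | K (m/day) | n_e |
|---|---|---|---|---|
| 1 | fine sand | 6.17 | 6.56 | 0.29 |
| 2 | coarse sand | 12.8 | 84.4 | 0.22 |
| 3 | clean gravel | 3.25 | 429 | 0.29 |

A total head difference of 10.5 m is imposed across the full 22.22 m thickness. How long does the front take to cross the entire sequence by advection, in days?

0.581

With flow normal to the layers, continuity requires the same specific discharge q through every layer.
Σ(b_i/K_i) = 6.17/6.56 + 12.8/84.4 + 3.25/429 = 1.100 d.
q = Δh / Σ(b_i/K_i) = 10.5 / 1.100 = 9.547 m/day.
In each layer the seepage velocity is v_i = q/n_i, so the layer transit time is t_i = b_i·n_i / q:
  layer 1 (fine sand): t_1 = 6.17 × 0.29 / 9.547 = 0.1874 d
  layer 2 (coarse sand): t_2 = 12.8 × 0.22 / 9.547 = 0.2950 d
  layer 3 (clean gravel): t_3 = 3.25 × 0.29 / 9.547 = 0.09872 d
Total t = Σ t_i = 0.5811 days.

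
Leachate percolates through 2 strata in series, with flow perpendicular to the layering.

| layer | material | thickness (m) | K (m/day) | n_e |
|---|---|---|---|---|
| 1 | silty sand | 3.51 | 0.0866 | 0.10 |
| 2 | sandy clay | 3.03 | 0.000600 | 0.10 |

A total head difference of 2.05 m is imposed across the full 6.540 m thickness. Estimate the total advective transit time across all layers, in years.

4.45

With flow normal to the layers, continuity requires the same specific discharge q through every layer.
Σ(b_i/K_i) = 3.51/0.0866 + 3.03/0.000600 = 5091 d.
q = Δh / Σ(b_i/K_i) = 2.05 / 5091 = 0.0004027 m/day.
In each layer the seepage velocity is v_i = q/n_i, so the layer transit time is t_i = b_i·n_i / q:
  layer 1 (silty sand): t_1 = 3.51 × 0.10 / 0.0004027 = 871.6 d
  layer 2 (sandy clay): t_2 = 3.03 × 0.10 / 0.0004027 = 752.4 d
Total t = Σ t_i = 1624 days = 4.446 years.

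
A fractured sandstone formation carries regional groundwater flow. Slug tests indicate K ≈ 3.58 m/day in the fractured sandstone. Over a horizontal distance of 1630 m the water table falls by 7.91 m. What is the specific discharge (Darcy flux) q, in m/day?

0.0174

Hydraulic gradient i = Δh / L = 7.91 / 1630 = 0.004853.
Specific discharge q = K · i = 3.580 × 0.004853 = 0.01737 m/day.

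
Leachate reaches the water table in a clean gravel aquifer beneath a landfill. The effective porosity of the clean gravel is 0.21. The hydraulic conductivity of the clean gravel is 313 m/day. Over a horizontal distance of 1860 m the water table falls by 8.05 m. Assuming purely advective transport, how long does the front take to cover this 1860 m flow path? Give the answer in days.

Hydraulic gradient i = Δh / L = 8.05 / 1860 = 0.004328.
Darcy flux q = K · i = 313.0 × 0.004328 = 1.355 m/day.
Seepage velocity v = q / n_e = 1.355 / 0.21 = 6.451 m/day.
Travel time t = L / v = 1860 / 6.451 = 288.3 days.

288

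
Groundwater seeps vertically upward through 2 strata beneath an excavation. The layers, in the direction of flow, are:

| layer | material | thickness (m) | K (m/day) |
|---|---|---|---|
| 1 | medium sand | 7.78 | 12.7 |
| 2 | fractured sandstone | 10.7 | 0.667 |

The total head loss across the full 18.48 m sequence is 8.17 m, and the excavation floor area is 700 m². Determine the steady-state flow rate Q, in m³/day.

Flow is perpendicular to layering, so the layers act in series and the equivalent K is the thickness-weighted harmonic mean.
Total thickness L = 7.78 + 10.7 = 18.48 m.
Σ(b_i/K_i) = 7.78/12.7 + 10.7/0.667 = 16.65 d.
K_eq = L / Σ(b_i/K_i) = 18.48 / 16.65 = 1.110 m/day.
Q = K_eq · A · (Δh/L) = 1.110 × 700 × (8.17/18.48) = 343.4 m³/day.

343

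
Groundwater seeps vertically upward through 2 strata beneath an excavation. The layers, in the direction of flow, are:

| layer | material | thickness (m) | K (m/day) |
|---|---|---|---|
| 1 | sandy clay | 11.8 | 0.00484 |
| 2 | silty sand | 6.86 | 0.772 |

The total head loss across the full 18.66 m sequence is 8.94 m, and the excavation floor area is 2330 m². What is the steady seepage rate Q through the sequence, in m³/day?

Flow is perpendicular to layering, so the layers act in series and the equivalent K is the thickness-weighted harmonic mean.
Total thickness L = 11.8 + 6.86 = 18.66 m.
Σ(b_i/K_i) = 11.8/0.00484 + 6.86/0.772 = 2447 d.
K_eq = L / Σ(b_i/K_i) = 18.66 / 2447 = 0.007626 m/day.
Q = K_eq · A · (Δh/L) = 0.007626 × 2330 × (8.94/18.66) = 8.513 m³/day.

8.51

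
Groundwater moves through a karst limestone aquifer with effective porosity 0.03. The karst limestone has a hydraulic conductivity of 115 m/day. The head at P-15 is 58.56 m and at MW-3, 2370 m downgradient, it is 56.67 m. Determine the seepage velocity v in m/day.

Hydraulic gradient i = (58.56 − 56.67) / 2370 = 1.89 / 2370 = 0.0007975.
Darcy flux q = K · i = 115.0 × 0.0007975 = 0.09171 m/day.
Seepage velocity v = q / n_e = 0.09171 / 0.03 = 3.057 m/day.

3.06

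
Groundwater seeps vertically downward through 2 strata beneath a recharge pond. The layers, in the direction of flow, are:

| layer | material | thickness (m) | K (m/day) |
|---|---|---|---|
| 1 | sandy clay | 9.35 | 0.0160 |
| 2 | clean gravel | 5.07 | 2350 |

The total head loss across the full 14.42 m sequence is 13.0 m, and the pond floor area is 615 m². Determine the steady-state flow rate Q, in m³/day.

Flow is perpendicular to layering, so the layers act in series and the equivalent K is the thickness-weighted harmonic mean.
Total thickness L = 9.35 + 5.07 = 14.42 m.
Σ(b_i/K_i) = 9.35/0.0160 + 5.07/2350 = 584.4 d.
K_eq = L / Σ(b_i/K_i) = 14.42 / 584.4 = 0.02468 m/day.
Q = K_eq · A · (Δh/L) = 0.02468 × 615 × (13.0/14.42) = 13.68 m³/day.

13.7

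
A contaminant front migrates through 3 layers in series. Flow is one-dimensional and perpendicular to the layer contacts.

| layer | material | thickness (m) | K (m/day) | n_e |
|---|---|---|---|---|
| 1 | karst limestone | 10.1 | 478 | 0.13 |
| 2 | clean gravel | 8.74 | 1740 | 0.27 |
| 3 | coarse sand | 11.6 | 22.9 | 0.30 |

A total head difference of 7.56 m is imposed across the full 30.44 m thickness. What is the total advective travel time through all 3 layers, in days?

0.504

With flow normal to the layers, continuity requires the same specific discharge q through every layer.
Σ(b_i/K_i) = 10.1/478 + 8.74/1740 + 11.6/22.9 = 0.5327 d.
q = Δh / Σ(b_i/K_i) = 7.56 / 0.5327 = 14.19 m/day.
In each layer the seepage velocity is v_i = q/n_i, so the layer transit time is t_i = b_i·n_i / q:
  layer 1 (karst limestone): t_1 = 10.1 × 0.13 / 14.19 = 0.09252 d
  layer 2 (clean gravel): t_2 = 8.74 × 0.27 / 14.19 = 0.1663 d
  layer 3 (coarse sand): t_3 = 11.6 × 0.30 / 14.19 = 0.2452 d
Total t = Σ t_i = 0.5040 days.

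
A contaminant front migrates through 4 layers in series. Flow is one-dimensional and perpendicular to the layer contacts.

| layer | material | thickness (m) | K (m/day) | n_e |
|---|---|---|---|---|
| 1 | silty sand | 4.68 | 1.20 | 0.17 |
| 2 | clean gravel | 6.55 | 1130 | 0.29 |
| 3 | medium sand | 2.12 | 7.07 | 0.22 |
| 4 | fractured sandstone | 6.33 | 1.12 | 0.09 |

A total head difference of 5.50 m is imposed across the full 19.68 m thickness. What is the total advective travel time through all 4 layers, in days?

With flow normal to the layers, continuity requires the same specific discharge q through every layer.
Σ(b_i/K_i) = 4.68/1.20 + 6.55/1130 + 2.12/7.07 + 6.33/1.12 = 9.857 d.
q = Δh / Σ(b_i/K_i) = 5.50 / 9.857 = 0.5580 m/day.
In each layer the seepage velocity is v_i = q/n_i, so the layer transit time is t_i = b_i·n_i / q:
  layer 1 (silty sand): t_1 = 4.68 × 0.17 / 0.5580 = 1.426 d
  layer 2 (clean gravel): t_2 = 6.55 × 0.29 / 0.5580 = 3.404 d
  layer 3 (medium sand): t_3 = 2.12 × 0.22 / 0.5580 = 0.8359 d
  layer 4 (fractured sandstone): t_4 = 6.33 × 0.09 / 0.5580 = 1.021 d
Total t = Σ t_i = 6.687 days.

6.69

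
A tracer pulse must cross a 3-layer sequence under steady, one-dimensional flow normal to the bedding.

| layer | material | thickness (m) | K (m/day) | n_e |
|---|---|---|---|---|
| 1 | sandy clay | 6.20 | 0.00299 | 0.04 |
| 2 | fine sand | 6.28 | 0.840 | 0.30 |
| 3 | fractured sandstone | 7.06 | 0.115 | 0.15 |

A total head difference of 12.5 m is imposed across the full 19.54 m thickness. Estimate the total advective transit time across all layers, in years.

1.50

With flow normal to the layers, continuity requires the same specific discharge q through every layer.
Σ(b_i/K_i) = 6.20/0.00299 + 6.28/0.840 + 7.06/0.115 = 2142 d.
q = Δh / Σ(b_i/K_i) = 12.5 / 2142 = 0.005834 m/day.
In each layer the seepage velocity is v_i = q/n_i, so the layer transit time is t_i = b_i·n_i / q:
  layer 1 (sandy clay): t_1 = 6.20 × 0.04 / 0.005834 = 42.51 d
  layer 2 (fine sand): t_2 = 6.28 × 0.30 / 0.005834 = 322.9 d
  layer 3 (fractured sandstone): t_3 = 7.06 × 0.15 / 0.005834 = 181.5 d
Total t = Σ t_i = 546.9 days = 1.497 years.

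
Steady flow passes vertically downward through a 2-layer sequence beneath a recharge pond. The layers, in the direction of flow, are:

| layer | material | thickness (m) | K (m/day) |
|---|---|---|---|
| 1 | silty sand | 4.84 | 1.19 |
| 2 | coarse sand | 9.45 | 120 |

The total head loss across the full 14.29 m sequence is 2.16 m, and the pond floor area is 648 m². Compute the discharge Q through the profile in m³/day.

338

Flow is perpendicular to layering, so the layers act in series and the equivalent K is the thickness-weighted harmonic mean.
Total thickness L = 4.84 + 9.45 = 14.29 m.
Σ(b_i/K_i) = 4.84/1.19 + 9.45/120 = 4.146 d.
K_eq = L / Σ(b_i/K_i) = 14.29 / 4.146 = 3.447 m/day.
Q = K_eq · A · (Δh/L) = 3.447 × 648 × (2.16/14.29) = 337.6 m³/day.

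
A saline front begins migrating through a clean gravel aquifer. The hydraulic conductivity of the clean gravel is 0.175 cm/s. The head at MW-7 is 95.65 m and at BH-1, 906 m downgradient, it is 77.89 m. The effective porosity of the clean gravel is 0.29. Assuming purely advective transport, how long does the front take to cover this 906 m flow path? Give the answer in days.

Convert K: 0.175 cm/s × 864 = 151.2 m/day.
Hydraulic gradient i = (95.65 − 77.89) / 906 = 17.76 / 906 = 0.01960.
Darcy flux q = K · i = 151.2 × 0.01960 = 2.964 m/day.
Seepage velocity v = q / n_e = 2.964 / 0.29 = 10.22 m/day.
Travel time t = L / v = 906 / 10.22 = 88.65 days.

88.6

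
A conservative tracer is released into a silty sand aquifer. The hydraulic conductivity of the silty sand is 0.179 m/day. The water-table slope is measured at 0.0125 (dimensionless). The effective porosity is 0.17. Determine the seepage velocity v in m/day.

0.0132

Hydraulic gradient i = 0.0125.
Darcy flux q = K · i = 0.1790 × 0.01250 = 0.002237 m/day.
Seepage velocity v = q / n_e = 0.002237 / 0.17 = 0.01316 m/day.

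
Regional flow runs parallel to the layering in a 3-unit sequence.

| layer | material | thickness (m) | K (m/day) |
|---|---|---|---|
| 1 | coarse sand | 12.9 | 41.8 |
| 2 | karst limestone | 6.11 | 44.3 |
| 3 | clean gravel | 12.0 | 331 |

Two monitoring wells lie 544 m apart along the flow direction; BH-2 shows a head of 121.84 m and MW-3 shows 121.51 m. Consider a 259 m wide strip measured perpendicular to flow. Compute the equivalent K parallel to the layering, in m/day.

Flow is parallel to layering, so each bed carries its own Darcy discharge and the transmissivities add.
Σ(K_i·b_i) = 41.8×12.9 + 44.3×6.11 + 331×12.0 = 4782 m²/day.
Total thickness b = 31.01 m, so K_eq = Σ(K_i·b_i)/b = 154.2 m/day.

154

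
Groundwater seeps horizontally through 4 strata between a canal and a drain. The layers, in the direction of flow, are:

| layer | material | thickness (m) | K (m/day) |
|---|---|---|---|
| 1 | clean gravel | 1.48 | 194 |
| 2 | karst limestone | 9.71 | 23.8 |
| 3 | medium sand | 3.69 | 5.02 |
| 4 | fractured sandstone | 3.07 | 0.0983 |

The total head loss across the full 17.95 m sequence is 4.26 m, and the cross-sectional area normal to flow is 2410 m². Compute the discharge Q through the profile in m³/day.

317

Flow is perpendicular to layering, so the layers act in series and the equivalent K is the thickness-weighted harmonic mean.
Total thickness L = 1.48 + 9.71 + 3.69 + 3.07 = 17.95 m.
Σ(b_i/K_i) = 1.48/194 + 9.71/23.8 + 3.69/5.02 + 3.07/0.0983 = 32.38 d.
K_eq = L / Σ(b_i/K_i) = 17.95 / 32.38 = 0.5543 m/day.
Q = K_eq · A · (Δh/L) = 0.5543 × 2410 × (4.26/17.95) = 317.1 m³/day.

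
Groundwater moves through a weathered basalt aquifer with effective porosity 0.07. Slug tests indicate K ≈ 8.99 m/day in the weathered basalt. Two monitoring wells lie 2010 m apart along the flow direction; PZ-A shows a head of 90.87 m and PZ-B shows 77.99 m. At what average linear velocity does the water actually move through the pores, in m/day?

0.823

Hydraulic gradient i = (90.87 − 77.99) / 2010 = 12.88 / 2010 = 0.006408.
Darcy flux q = K · i = 8.990 × 0.006408 = 0.05761 m/day.
Seepage velocity v = q / n_e = 0.05761 / 0.07 = 0.8230 m/day.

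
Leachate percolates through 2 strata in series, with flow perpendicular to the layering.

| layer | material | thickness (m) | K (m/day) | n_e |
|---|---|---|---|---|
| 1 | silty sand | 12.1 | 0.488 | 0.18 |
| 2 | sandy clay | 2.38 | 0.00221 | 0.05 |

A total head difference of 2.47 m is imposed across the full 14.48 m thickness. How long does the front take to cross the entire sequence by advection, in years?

With flow normal to the layers, continuity requires the same specific discharge q through every layer.
Σ(b_i/K_i) = 12.1/0.488 + 2.38/0.00221 = 1102 d.
q = Δh / Σ(b_i/K_i) = 2.47 / 1102 = 0.002242 m/day.
In each layer the seepage velocity is v_i = q/n_i, so the layer transit time is t_i = b_i·n_i / q:
  layer 1 (silty sand): t_1 = 12.1 × 0.18 / 0.002242 = 971.5 d
  layer 2 (sandy clay): t_2 = 2.38 × 0.05 / 0.002242 = 53.08 d
Total t = Σ t_i = 1025 days = 2.805 years.

2.81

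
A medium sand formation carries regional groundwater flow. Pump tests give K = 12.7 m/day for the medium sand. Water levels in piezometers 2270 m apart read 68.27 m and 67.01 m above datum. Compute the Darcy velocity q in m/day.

0.00705

Hydraulic gradient i = (68.27 − 67.01) / 2270 = 1.26 / 2270 = 0.0005551.
Specific discharge q = K · i = 12.70 × 0.0005551 = 0.007049 m/day.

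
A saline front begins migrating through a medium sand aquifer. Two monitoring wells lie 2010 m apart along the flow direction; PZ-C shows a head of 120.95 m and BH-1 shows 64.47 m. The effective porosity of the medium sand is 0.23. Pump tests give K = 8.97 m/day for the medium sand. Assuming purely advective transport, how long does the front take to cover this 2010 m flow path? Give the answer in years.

Hydraulic gradient i = (120.95 − 64.47) / 2010 = 56.48 / 2010 = 0.02810.
Darcy flux q = K · i = 8.970 × 0.02810 = 0.2521 m/day.
Seepage velocity v = q / n_e = 0.2521 / 0.23 = 1.096 m/day.
Travel time t = L / v = 2010 / 1.096 = 1834 days = 5.022 years.

5.02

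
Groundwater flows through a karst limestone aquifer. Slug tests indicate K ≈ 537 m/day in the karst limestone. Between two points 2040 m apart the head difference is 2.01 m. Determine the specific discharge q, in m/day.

Hydraulic gradient i = Δh / L = 2.01 / 2040 = 0.0009853.
Specific discharge q = K · i = 537.0 × 0.0009853 = 0.5291 m/day.

0.529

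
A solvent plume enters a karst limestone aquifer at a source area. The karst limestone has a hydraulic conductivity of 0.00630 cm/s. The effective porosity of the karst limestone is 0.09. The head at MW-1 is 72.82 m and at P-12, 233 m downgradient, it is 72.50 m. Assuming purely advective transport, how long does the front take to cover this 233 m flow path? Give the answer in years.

7.68

Convert K: 0.00630 cm/s × 864 = 5.443 m/day.
Hydraulic gradient i = (72.82 − 72.50) / 233 = 0.32 / 233 = 0.001373.
Darcy flux q = K · i = 5.443 × 0.001373 = 0.007476 m/day.
Seepage velocity v = q / n_e = 0.007476 / 0.09 = 0.08306 m/day.
Travel time t = L / v = 233 / 0.08306 = 2805 days = 7.680 years.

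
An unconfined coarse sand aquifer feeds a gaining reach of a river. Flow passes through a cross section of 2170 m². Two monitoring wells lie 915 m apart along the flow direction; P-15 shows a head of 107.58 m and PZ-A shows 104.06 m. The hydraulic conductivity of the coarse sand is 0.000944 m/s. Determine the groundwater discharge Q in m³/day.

Convert K: 0.000944 m/s × 86400 = 81.56 m/day.
Hydraulic gradient i = (107.58 − 104.06) / 915 = 3.52 / 915 = 0.003847.
Darcy's law: Q = K · A · i = 81.56 × 2170 × 0.003847 = 680.9 m³/day.

681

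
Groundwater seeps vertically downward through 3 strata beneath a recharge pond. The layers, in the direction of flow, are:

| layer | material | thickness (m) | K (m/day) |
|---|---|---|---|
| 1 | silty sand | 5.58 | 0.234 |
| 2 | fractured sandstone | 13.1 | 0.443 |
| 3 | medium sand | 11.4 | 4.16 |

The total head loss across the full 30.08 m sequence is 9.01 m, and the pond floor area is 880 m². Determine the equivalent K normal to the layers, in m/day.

Flow is perpendicular to layering, so the layers act in series and the equivalent K is the thickness-weighted harmonic mean.
Total thickness L = 5.58 + 13.1 + 11.4 = 30.08 m.
Σ(b_i/K_i) = 5.58/0.234 + 13.1/0.443 + 11.4/4.16 = 56.16 d.
K_eq = L / Σ(b_i/K_i) = 30.08 / 56.16 = 0.5356 m/day.

0.536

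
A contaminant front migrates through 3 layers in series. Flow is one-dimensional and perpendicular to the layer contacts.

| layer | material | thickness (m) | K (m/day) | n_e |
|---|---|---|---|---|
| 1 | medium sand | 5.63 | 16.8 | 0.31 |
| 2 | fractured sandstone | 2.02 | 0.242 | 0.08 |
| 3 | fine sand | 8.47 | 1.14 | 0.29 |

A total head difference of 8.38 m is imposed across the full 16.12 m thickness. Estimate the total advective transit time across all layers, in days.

8.39

With flow normal to the layers, continuity requires the same specific discharge q through every layer.
Σ(b_i/K_i) = 5.63/16.8 + 2.02/0.242 + 8.47/1.14 = 16.11 d.
q = Δh / Σ(b_i/K_i) = 8.38 / 16.11 = 0.5201 m/day.
In each layer the seepage velocity is v_i = q/n_i, so the layer transit time is t_i = b_i·n_i / q:
  layer 1 (medium sand): t_1 = 5.63 × 0.31 / 0.5201 = 3.356 d
  layer 2 (fractured sandstone): t_2 = 2.02 × 0.08 / 0.5201 = 0.3107 d
  layer 3 (fine sand): t_3 = 8.47 × 0.29 / 0.5201 = 4.723 d
Total t = Σ t_i = 8.389 days.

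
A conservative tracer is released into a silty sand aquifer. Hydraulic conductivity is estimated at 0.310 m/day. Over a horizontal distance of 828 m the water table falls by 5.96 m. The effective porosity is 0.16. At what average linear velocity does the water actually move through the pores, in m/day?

0.0139

Hydraulic gradient i = Δh / L = 5.96 / 828 = 0.007198.
Darcy flux q = K · i = 0.3100 × 0.007198 = 0.002231 m/day.
Seepage velocity v = q / n_e = 0.002231 / 0.16 = 0.01395 m/day.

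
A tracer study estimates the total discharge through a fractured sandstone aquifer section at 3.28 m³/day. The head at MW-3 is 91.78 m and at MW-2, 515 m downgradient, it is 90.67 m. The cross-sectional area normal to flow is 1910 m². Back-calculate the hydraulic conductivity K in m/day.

0.797

Hydraulic gradient i = (91.78 − 90.67) / 515 = 1.11 / 515 = 0.002155.
From Q = K·A·i, K = Q / (A·i) = 3.28 / (1910 × 0.002155) = 0.7968 m/day.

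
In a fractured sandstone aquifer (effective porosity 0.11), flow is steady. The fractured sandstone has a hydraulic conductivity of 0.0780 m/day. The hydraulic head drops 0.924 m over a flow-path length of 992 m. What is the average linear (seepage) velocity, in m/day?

Hydraulic gradient i = Δh / L = 0.924 / 992 = 0.0009315.
Darcy flux q = K · i = 0.07800 × 0.0009315 = 7.265e-05 m/day.
Seepage velocity v = q / n_e = 7.265e-05 / 0.11 = 0.0006605 m/day.

0.000660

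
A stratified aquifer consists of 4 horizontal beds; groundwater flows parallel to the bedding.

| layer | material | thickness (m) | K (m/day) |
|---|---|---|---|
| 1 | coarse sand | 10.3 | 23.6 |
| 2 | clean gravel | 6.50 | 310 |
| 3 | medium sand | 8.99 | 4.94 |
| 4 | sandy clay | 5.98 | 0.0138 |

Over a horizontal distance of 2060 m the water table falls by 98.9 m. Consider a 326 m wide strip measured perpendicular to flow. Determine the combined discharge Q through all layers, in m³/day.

36000

Flow is parallel to layering, so each bed carries its own Darcy discharge and the transmissivities add.
Σ(K_i·b_i) = 23.6×10.3 + 310×6.50 + 4.94×8.99 + 0.0138×5.98 = 2303 m²/day.
Hydraulic gradient i = Δh / L = 98.9 / 2060 = 0.04801.
Q = Σ(K_i·b_i) · W · i = 2303 × 326 × 0.04801 = 36038 m³/day.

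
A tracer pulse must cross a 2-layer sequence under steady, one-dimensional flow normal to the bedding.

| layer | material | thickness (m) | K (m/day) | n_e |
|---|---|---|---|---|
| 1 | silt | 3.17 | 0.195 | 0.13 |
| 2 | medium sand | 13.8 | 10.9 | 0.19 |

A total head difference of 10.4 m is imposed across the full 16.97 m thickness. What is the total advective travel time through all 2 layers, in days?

5.11

With flow normal to the layers, continuity requires the same specific discharge q through every layer.
Σ(b_i/K_i) = 3.17/0.195 + 13.8/10.9 = 17.52 d.
q = Δh / Σ(b_i/K_i) = 10.4 / 17.52 = 0.5935 m/day.
In each layer the seepage velocity is v_i = q/n_i, so the layer transit time is t_i = b_i·n_i / q:
  layer 1 (silt): t_1 = 3.17 × 0.13 / 0.5935 = 0.6943 d
  layer 2 (medium sand): t_2 = 13.8 × 0.19 / 0.5935 = 4.418 d
Total t = Σ t_i = 5.112 days.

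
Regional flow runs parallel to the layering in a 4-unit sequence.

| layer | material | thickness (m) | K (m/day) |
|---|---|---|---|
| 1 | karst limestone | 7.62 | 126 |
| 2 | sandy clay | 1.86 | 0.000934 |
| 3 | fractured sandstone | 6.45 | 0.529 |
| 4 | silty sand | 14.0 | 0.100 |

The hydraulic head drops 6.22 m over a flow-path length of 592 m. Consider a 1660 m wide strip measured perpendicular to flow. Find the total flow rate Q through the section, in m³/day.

Flow is parallel to layering, so each bed carries its own Darcy discharge and the transmissivities add.
Σ(K_i·b_i) = 126×7.62 + 0.000934×1.86 + 0.529×6.45 + 0.100×14.0 = 964.9 m²/day.
Hydraulic gradient i = Δh / L = 6.22 / 592 = 0.01051.
Q = Σ(K_i·b_i) · W · i = 964.9 × 1660 × 0.01051 = 16830 m³/day.

16800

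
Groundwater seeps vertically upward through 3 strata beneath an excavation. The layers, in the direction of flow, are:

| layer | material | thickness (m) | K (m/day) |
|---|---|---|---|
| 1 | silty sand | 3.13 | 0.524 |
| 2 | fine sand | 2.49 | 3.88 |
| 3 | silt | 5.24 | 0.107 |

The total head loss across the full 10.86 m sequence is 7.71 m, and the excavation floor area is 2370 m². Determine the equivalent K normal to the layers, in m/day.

Flow is perpendicular to layering, so the layers act in series and the equivalent K is the thickness-weighted harmonic mean.
Total thickness L = 3.13 + 2.49 + 5.24 = 10.86 m.
Σ(b_i/K_i) = 3.13/0.524 + 2.49/3.88 + 5.24/0.107 = 55.59 d.
K_eq = L / Σ(b_i/K_i) = 10.86 / 55.59 = 0.1954 m/day.

0.195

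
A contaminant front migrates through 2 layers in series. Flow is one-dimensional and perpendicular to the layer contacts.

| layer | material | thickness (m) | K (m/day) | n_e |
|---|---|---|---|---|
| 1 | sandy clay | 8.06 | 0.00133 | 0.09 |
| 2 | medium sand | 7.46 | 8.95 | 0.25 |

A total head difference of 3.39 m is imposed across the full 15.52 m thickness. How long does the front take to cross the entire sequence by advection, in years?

12.7

With flow normal to the layers, continuity requires the same specific discharge q through every layer.
Σ(b_i/K_i) = 8.06/0.00133 + 7.46/8.95 = 6061 d.
q = Δh / Σ(b_i/K_i) = 3.39 / 6061 = 0.0005593 m/day.
In each layer the seepage velocity is v_i = q/n_i, so the layer transit time is t_i = b_i·n_i / q:
  layer 1 (sandy clay): t_1 = 8.06 × 0.09 / 0.0005593 = 1297 d
  layer 2 (medium sand): t_2 = 7.46 × 0.25 / 0.0005593 = 3334 d
Total t = Σ t_i = 4631 days = 12.68 years.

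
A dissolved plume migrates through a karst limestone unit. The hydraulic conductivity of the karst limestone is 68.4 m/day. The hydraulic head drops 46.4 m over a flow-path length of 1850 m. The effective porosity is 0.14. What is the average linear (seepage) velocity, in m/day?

12.3

Hydraulic gradient i = Δh / L = 46.4 / 1850 = 0.02508.
Darcy flux q = K · i = 68.40 × 0.02508 = 1.716 m/day.
Seepage velocity v = q / n_e = 1.716 / 0.14 = 12.25 m/day.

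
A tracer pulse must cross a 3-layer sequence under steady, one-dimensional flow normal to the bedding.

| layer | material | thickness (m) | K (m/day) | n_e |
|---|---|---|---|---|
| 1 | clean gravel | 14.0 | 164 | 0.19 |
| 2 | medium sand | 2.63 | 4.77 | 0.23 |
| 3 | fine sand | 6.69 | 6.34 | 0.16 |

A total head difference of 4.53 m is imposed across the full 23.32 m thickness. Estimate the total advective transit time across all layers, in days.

1.62

With flow normal to the layers, continuity requires the same specific discharge q through every layer.
Σ(b_i/K_i) = 14.0/164 + 2.63/4.77 + 6.69/6.34 = 1.692 d.
q = Δh / Σ(b_i/K_i) = 4.53 / 1.692 = 2.677 m/day.
In each layer the seepage velocity is v_i = q/n_i, so the layer transit time is t_i = b_i·n_i / q:
  layer 1 (clean gravel): t_1 = 14.0 × 0.19 / 2.677 = 0.9935 d
  layer 2 (medium sand): t_2 = 2.63 × 0.23 / 2.677 = 0.2259 d
  layer 3 (fine sand): t_3 = 6.69 × 0.16 / 2.677 = 0.3998 d
Total t = Σ t_i = 1.619 days.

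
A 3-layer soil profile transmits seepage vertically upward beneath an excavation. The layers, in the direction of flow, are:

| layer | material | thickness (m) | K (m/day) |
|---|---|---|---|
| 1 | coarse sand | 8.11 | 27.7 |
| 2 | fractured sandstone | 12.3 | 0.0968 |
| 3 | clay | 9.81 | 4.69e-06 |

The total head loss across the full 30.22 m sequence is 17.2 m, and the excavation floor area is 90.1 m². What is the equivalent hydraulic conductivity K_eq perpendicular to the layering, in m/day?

1.44e-05

Flow is perpendicular to layering, so the layers act in series and the equivalent K is the thickness-weighted harmonic mean.
Total thickness L = 8.11 + 12.3 + 9.81 = 30.22 m.
Σ(b_i/K_i) = 8.11/27.7 + 12.3/0.0968 + 9.81/4.69e-06 = 2.092e+06 d.
K_eq = L / Σ(b_i/K_i) = 30.22 / 2.092e+06 = 1.445e-05 m/day.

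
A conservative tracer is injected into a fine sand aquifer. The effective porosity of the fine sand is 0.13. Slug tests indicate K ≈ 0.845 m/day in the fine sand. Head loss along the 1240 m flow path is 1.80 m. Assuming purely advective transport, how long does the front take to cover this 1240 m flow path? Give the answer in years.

Hydraulic gradient i = Δh / L = 1.80 / 1240 = 0.001452.
Darcy flux q = K · i = 0.8450 × 0.001452 = 0.001227 m/day.
Seepage velocity v = q / n_e = 0.001227 / 0.13 = 0.009435 m/day.
Travel time t = L / v = 1240 / 0.009435 = 1.314e+05 days = 359.8 years.

360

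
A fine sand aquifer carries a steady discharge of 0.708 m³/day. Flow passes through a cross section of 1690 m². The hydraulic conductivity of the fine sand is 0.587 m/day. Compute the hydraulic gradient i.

From Q = K·A·i, i = Q / (K·A) = 0.708 / (0.5870 × 1690) = 0.0007137.

0.000714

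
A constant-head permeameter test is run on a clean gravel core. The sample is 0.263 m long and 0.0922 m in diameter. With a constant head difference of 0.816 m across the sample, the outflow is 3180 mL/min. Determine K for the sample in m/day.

221

Cross-sectional area A = π·(d/2)² = π × (0.0922/2)² = 0.006677 m².
Convert discharge: 3180 mL/min = 5.300e-05 m³/s.
Darcy's law rearranged: K = Q·L / (A·Δh) = 5.300e-05 × 0.263 / (0.006677 × 0.816) = 0.002559 m/s = 221.1 m/day.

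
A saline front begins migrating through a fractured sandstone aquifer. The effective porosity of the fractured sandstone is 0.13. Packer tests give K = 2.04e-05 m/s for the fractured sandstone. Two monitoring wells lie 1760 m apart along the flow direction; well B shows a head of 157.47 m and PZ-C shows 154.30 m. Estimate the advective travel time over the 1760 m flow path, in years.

Convert K: 2.04e-05 m/s × 86400 = 1.763 m/day.
Hydraulic gradient i = (157.47 − 154.30) / 1760 = 3.17 / 1760 = 0.001801.
Darcy flux q = K · i = 1.763 × 0.001801 = 0.003175 m/day.
Seepage velocity v = q / n_e = 0.003175 / 0.13 = 0.02442 m/day.
Travel time t = L / v = 1760 / 0.02442 = 72072 days = 197.3 years.

197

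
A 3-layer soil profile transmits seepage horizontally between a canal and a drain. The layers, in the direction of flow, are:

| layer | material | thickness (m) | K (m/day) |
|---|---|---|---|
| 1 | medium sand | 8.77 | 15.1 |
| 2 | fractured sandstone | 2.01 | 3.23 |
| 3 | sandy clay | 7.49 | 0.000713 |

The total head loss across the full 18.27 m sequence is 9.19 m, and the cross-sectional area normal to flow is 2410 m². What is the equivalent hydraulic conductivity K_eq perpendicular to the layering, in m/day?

0.00174

Flow is perpendicular to layering, so the layers act in series and the equivalent K is the thickness-weighted harmonic mean.
Total thickness L = 8.77 + 2.01 + 7.49 = 18.27 m.
Σ(b_i/K_i) = 8.77/15.1 + 2.01/3.23 + 7.49/0.000713 = 10506 d.
K_eq = L / Σ(b_i/K_i) = 18.27 / 10506 = 0.001739 m/day.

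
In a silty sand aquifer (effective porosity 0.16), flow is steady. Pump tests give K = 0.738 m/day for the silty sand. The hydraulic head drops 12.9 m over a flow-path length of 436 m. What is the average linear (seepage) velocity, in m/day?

0.136

Hydraulic gradient i = Δh / L = 12.9 / 436 = 0.02959.
Darcy flux q = K · i = 0.7380 × 0.02959 = 0.02184 m/day.
Seepage velocity v = q / n_e = 0.02184 / 0.16 = 0.1365 m/day.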